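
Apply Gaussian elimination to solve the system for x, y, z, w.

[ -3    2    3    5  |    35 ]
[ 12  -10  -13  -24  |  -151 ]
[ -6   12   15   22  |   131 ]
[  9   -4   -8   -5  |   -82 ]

(-4, -1, 5, 2)

Forward elimination on [A|b]:
R2 <- R2 - (-4)*R1:  [   0   -2   -1   -4  -11 ]
R3 <- R3 - (2)*R1:  [  0   8   9  12  61 ]
R4 <- R4 - (-3)*R1:  [  0   2   1  10  23 ]
R3 <- R3 - (-4)*R2:  [  0   0   5  -4  17 ]
R4 <- R4 - (-1)*R2:  [  0   0   0   6  12 ]
Row echelon form:
[ -3   2   3   5  |   35 ]
[  0  -2  -1  -4  |  -11 ]
[  0   0   5  -4  |   17 ]
[  0   0   0   6  |   12 ]
Back-substitution:
w = (12) / 6 = 2
z = (17 - (-4)*(2)) / 5 = 5
y = (-11 - (-1)*(5) - (-4)*(2)) / -2 = -1
x = (35 - (2)*(-1) - (3)*(5) - (5)*(2)) / -3 = -4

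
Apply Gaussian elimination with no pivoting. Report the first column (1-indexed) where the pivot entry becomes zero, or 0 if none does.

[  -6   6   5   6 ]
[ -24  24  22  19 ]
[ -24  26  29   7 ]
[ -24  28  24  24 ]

first zero-pivot column = 2

Naive forward elimination:
R2 <- R2 - (4)*R1:  [  0   0   2  -5 ]
R3 <- R3 - (4)*R1:  [   0    2    9  -17 ]
R4 <- R4 - (4)*R1:  [ 0  4  4  0 ]
Matrix at this point:
[ -6  6  5    6 ]
[  0  0  2   -5 ]
[  0  2  9  -17 ]
[  0  4  4    0 ]
Pivot entry (2,2) is zero but row 3 has 2 in column 2 -> naive elimination stops; a row interchange (e.g. R2 <-> R3) would be required here.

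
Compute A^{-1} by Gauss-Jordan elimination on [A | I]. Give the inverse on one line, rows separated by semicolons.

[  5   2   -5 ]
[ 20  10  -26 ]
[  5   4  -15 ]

Gauss-Jordan on [A | I]:
R1 <- (1/5)*R1:  [   1  2/5   -1  |  1/5    0    0 ]
R2 <- R2 - (20)*R1:  [  0   2  -6  |  -4   1   0 ]
R3 <- R3 - (5)*R1:  [   0    2  -10  |   -1    0    1 ]
R2 <- (1/2)*R2:  [   0    1   -3  |   -2  1/2    0 ]
R1 <- R1 - (2/5)*R2:  [    1     0   1/5  |     1  -1/5     0 ]
R3 <- R3 - (2)*R2:  [  0   0  -4  |   3  -1   1 ]
R3 <- (1/-4)*R3:  [    0     0     1  |  -3/4   1/4  -1/4 ]
R1 <- R1 - (1/5)*R3:  [     1      0      0  |  23/20   -1/4   1/20 ]
R2 <- R2 - (-3)*R3:  [     0      1      0  |  -17/4    5/4   -3/4 ]
Right block of [I | A^{-1}] is the inverse:
[ 23/20  -1/4  1/20 ]
[ -17/4   5/4  -3/4 ]
[  -3/4   1/4  -1/4 ]

inverse = [23/20 -1/4 1/20; -17/4 5/4 -3/4; -3/4 1/4 -1/4]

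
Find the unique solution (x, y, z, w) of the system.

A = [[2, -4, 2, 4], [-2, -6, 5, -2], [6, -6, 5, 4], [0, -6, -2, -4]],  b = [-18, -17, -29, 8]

Forward elimination on [A|b]:
R2 <- R2 - (-1)*R1:  [   0  -10    7    2  -35 ]
R3 <- R3 - (3)*R1:  [  0   6  -1  -8  25 ]
R3 <- R3 - (-3/5)*R2:  [     0      0   16/5  -34/5      4 ]
R4 <- R4 - (3/5)*R2:  [     0      0  -31/5  -26/5     29 ]
R4 <- R4 - (-31/16)*R3:  [      0       0       0  -147/8   147/4 ]
Row echelon form:
[ 2   -4     2       4  |    -18 ]
[ 0  -10     7       2  |    -35 ]
[ 0    0  16/5   -34/5  |      4 ]
[ 0    0     0  -147/8  |  147/4 ]
Back-substitution:
w = (147/4) / (-147/8) = -2
z = (4 - (-34/5)*(-2)) / (16/5) = -3
y = (-35 - (7)*(-3) - (2)*(-2)) / -10 = 1
x = (-18 - (-4)*(1) - (2)*(-3) - (4)*(-2)) / 2 = 0

(0, 1, -3, -2)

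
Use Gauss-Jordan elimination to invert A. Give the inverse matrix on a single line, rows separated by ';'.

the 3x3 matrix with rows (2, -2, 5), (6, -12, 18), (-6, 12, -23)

inverse = [1 7/30 2/5; 1/2 -4/15 -1/10; 0 -1/5 -1/5]

Gauss-Jordan on [A | I]:
R1 <- (1/2)*R1:  [   1   -1  5/2  |  1/2    0    0 ]
R2 <- R2 - (6)*R1:  [  0  -6   3  |  -3   1   0 ]
R3 <- R3 - (-6)*R1:  [  0   6  -8  |   3   0   1 ]
R2 <- (1/-6)*R2:  [    0     1  -1/2  |   1/2  -1/6     0 ]
R1 <- R1 - (-1)*R2:  [    1     0     2  |     1  -1/6     0 ]
R3 <- R3 - (6)*R2:  [  0   0  -5  |   0   1   1 ]
R3 <- (1/-5)*R3:  [    0     0     1  |     0  -1/5  -1/5 ]
R1 <- R1 - (2)*R3:  [    1     0     0  |     1  7/30   2/5 ]
R2 <- R2 - (-1/2)*R3:  [     0      1      0  |    1/2  -4/15  -1/10 ]
Right block of [I | A^{-1}] is the inverse:
[   1   7/30    2/5 ]
[ 1/2  -4/15  -1/10 ]
[   0   -1/5   -1/5 ]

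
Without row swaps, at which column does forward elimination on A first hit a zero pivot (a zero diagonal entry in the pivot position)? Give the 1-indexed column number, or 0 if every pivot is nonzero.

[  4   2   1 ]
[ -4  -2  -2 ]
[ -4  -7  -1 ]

Naive forward elimination:
R2 <- R2 - (-1)*R1:  [  0   0  -1 ]
R3 <- R3 - (-1)*R1:  [  0  -5   0 ]
Matrix at this point:
[ 4   2   1 ]
[ 0   0  -1 ]
[ 0  -5   0 ]
Pivot entry (2,2) is zero but row 3 has -5 in column 2 -> naive elimination stops; a row interchange (e.g. R2 <-> R3) would be required here.

first zero-pivot column = 2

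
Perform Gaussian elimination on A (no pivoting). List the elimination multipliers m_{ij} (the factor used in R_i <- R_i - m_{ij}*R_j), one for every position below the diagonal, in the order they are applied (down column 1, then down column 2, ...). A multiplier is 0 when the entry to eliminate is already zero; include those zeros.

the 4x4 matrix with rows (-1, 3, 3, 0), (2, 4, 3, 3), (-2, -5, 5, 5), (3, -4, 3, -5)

multipliers: -2, 2, -3, -11/10, 1/2, 75/89

Forward elimination:
R2 <- R2 - (-2)*R1:  [  0  10   9   3 ]
R3 <- R3 - (2)*R1:  [   0  -11   -1    5 ]
R4 <- R4 - (-3)*R1:  [  0   5  12  -5 ]
R3 <- R3 - (-11/10)*R2:  [     0      0  89/10  83/10 ]
R4 <- R4 - (1/2)*R2:  [     0      0   15/2  -13/2 ]
R4 <- R4 - (75/89)*R3:  [        0         0         0  -1201/89 ]
Multipliers (in order of application): m_{21} = -2, m_{31} = 2, m_{41} = -3, m_{32} = -11/10, m_{42} = 1/2, m_{43} = 75/89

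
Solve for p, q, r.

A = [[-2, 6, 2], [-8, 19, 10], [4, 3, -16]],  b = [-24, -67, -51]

(-1, -5, 2)

Forward elimination on [A|b]:
R2 <- R2 - (4)*R1:  [  0  -5   2  29 ]
R3 <- R3 - (-2)*R1:  [   0   15  -12  -99 ]
R3 <- R3 - (-3)*R2:  [   0    0   -6  -12 ]
Row echelon form:
[ -2   6   2  |  -24 ]
[  0  -5   2  |   29 ]
[  0   0  -6  |  -12 ]
Back-substitution:
r = (-12) / -6 = 2
q = (29 - (2)*(2)) / -5 = -5
p = (-24 - (6)*(-5) - (2)*(2)) / -2 = -1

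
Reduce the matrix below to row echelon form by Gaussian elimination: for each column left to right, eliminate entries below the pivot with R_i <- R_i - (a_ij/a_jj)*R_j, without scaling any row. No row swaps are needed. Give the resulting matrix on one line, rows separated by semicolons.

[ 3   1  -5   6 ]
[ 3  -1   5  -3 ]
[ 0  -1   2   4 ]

Forward elimination:
R2 <- R2 - (1)*R1:  [  0  -2  10  -9 ]
R3 <- R3 - (1/2)*R2:  [    0     0    -3  17/2 ]
Row echelon form:
[ 3   1  -5     6 ]
[ 0  -2  10    -9 ]
[ 0   0  -3  17/2 ]

REF = [3 1 -5 6; 0 -2 10 -9; 0 0 -3 17/2]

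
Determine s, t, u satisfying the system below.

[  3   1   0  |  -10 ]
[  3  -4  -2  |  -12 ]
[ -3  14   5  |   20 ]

Forward elimination on [A|b]:
R2 <- R2 - (1)*R1:  [  0  -5  -2  -2 ]
R3 <- R3 - (-1)*R1:  [  0  15   5  10 ]
R3 <- R3 - (-3)*R2:  [  0   0  -1   4 ]
Row echelon form:
[ 3   1   0  |  -10 ]
[ 0  -5  -2  |   -2 ]
[ 0   0  -1  |    4 ]
Back-substitution:
u = (4) / -1 = -4
t = (-2 - (-2)*(-4)) / -5 = 2
s = (-10 - (1)*(2)) / 3 = -4

(-4, 2, -4)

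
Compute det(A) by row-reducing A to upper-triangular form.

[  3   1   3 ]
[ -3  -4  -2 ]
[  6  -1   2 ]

det(A) = 45

Forward elimination:
R2 <- R2 - (-1)*R1:  [  0  -3   1 ]
R3 <- R3 - (2)*R1:  [  0  -3  -4 ]
R3 <- R3 - (1)*R2:  [  0   0  -5 ]
Upper-triangular form:
[ 3   1   3 ]
[ 0  -3   1 ]
[ 0   0  -5 ]
det(A) = (-1)^0 * (3) * (-3) * (-5) = 45  (0 row swaps -> sign +1)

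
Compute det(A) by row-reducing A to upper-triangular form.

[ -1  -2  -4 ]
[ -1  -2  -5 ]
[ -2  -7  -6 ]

Forward elimination:
R2 <- R2 - (1)*R1:  [  0   0  -1 ]
R3 <- R3 - (2)*R1:  [  0  -3   2 ]
R2 <-> R3   (pivot in column 2 was zero)
[ -1  -2  -4 ]
[  0  -3   2 ]
[  0   0  -1 ]
Upper-triangular form:
[ -1  -2  -4 ]
[  0  -3   2 ]
[  0   0  -1 ]
det(A) = (-1)^1 * (-1) * (-3) * (-1) = 3  (1 row swap -> sign -1)

det(A) = 3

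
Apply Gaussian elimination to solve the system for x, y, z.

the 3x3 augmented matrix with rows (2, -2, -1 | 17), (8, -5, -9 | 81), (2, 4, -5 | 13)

Forward elimination on [A|b]:
R2 <- R2 - (4)*R1:  [  0   3  -5  13 ]
R3 <- R3 - (1)*R1:  [  0   6  -4  -4 ]
R3 <- R3 - (2)*R2:  [   0    0    6  -30 ]
Row echelon form:
[ 2  -2  -1  |   17 ]
[ 0   3  -5  |   13 ]
[ 0   0   6  |  -30 ]
Back-substitution:
z = (-30) / 6 = -5
y = (13 - (-5)*(-5)) / 3 = -4
x = (17 - (-2)*(-4) - (-1)*(-5)) / 2 = 2

(2, -4, -5)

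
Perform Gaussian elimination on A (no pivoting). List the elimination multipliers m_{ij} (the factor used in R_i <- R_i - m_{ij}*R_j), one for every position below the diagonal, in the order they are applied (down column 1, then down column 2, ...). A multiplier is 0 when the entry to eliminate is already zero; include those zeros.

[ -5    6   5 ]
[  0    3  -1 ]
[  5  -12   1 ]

Forward elimination:
R2: entry in column 1 is already 0 -> m_{21} = 0 (no row operation needed)
R3 <- R3 - (-1)*R1:  [  0  -6   6 ]
R3 <- R3 - (-2)*R2:  [ 0  0  4 ]
Multipliers (in order of application): m_{21} = 0, m_{31} = -1, m_{32} = -2

multipliers: 0, -1, -2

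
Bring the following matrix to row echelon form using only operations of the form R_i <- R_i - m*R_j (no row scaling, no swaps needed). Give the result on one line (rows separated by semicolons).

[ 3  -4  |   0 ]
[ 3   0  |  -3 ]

REF = [3 -4 0; 0 4 -3]

Forward elimination:
R2 <- R2 - (1)*R1:  [  0   4  -3 ]
Row echelon form:
[ 3  -4  |   0 ]
[ 0   4  |  -3 ]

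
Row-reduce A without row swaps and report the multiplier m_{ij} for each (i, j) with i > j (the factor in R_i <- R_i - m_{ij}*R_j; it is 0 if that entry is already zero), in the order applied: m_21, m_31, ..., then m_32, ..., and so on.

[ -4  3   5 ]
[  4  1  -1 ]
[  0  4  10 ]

Forward elimination:
R2 <- R2 - (-1)*R1:  [ 0  4  4 ]
R3: entry in column 1 is already 0 -> m_{31} = 0 (no row operation needed)
R3 <- R3 - (1)*R2:  [ 0  0  6 ]
Multipliers (in order of application): m_{21} = -1, m_{31} = 0, m_{32} = 1

multipliers: -1, 0, 1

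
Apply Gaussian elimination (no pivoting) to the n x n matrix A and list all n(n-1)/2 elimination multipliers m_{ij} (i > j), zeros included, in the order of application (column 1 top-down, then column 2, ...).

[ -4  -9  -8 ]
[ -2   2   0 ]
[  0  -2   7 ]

Forward elimination:
R2 <- R2 - (1/2)*R1:  [    0  13/2     4 ]
R3: entry in column 1 is already 0 -> m_{31} = 0 (no row operation needed)
R3 <- R3 - (-4/13)*R2:  [      0       0  107/13 ]
Multipliers (in order of application): m_{21} = 1/2, m_{31} = 0, m_{32} = -4/13

multipliers: 1/2, 0, -4/13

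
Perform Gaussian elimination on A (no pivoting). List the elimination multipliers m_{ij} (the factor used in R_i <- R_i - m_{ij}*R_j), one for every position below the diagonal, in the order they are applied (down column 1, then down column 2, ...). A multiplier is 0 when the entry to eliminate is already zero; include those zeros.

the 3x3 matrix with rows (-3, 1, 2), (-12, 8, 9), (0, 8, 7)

multipliers: 4, 0, 2

Forward elimination:
R2 <- R2 - (4)*R1:  [ 0  4  1 ]
R3: entry in column 1 is already 0 -> m_{31} = 0 (no row operation needed)
R3 <- R3 - (2)*R2:  [ 0  0  5 ]
Multipliers (in order of application): m_{21} = 4, m_{31} = 0, m_{32} = 2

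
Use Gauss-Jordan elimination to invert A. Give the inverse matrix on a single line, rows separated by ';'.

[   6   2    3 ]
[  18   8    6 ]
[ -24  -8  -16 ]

inverse = [5/3 -1/6 1/4; -3 1/2 -3/8; -1 0 -1/4]

Gauss-Jordan on [A | I]:
R1 <- (1/6)*R1:  [   1  1/3  1/2  |  1/6    0    0 ]
R2 <- R2 - (18)*R1:  [  0   2  -3  |  -3   1   0 ]
R3 <- R3 - (-24)*R1:  [  0   0  -4  |   4   0   1 ]
R2 <- (1/2)*R2:  [    0     1  -3/2  |  -3/2   1/2     0 ]
R1 <- R1 - (1/3)*R2:  [    1     0     1  |   2/3  -1/6     0 ]
R3 <- (1/-4)*R3:  [    0     0     1  |    -1     0  -1/4 ]
R1 <- R1 - (1)*R3:  [    1     0     0  |   5/3  -1/6   1/4 ]
R2 <- R2 - (-3/2)*R3:  [    0     1     0  |    -3   1/2  -3/8 ]
Right block of [I | A^{-1}] is the inverse:
[ 5/3  -1/6   1/4 ]
[  -3   1/2  -3/8 ]
[  -1     0  -1/4 ]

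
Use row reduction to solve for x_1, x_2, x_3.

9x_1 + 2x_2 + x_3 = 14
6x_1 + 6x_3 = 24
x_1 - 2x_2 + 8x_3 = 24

(2, -3, 2)

Forward elimination on [A|b]:
R2 <- R2 - (2/3)*R1:  [    0  -4/3  16/3  44/3 ]
R3 <- R3 - (1/9)*R1:  [     0  -20/9   71/9  202/9 ]
R3 <- R3 - (5/3)*R2:  [  0   0  -1  -2 ]
Row echelon form:
[ 9     2     1  |    14 ]
[ 0  -4/3  16/3  |  44/3 ]
[ 0     0    -1  |    -2 ]
Back-substitution:
x_3 = (-2) / -1 = 2
x_2 = (44/3 - (16/3)*(2)) / (-4/3) = -3
x_1 = (14 - (2)*(-3) - (1)*(2)) / 9 = 2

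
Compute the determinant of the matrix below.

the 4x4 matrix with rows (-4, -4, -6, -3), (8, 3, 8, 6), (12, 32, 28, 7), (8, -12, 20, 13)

det(A) = 120

Forward elimination:
R2 <- R2 - (-2)*R1:  [  0  -5  -4   0 ]
R3 <- R3 - (-3)*R1:  [  0  20  10  -2 ]
R4 <- R4 - (-2)*R1:  [   0  -20    8    7 ]
R3 <- R3 - (-4)*R2:  [  0   0  -6  -2 ]
R4 <- R4 - (4)*R2:  [  0   0  24   7 ]
R4 <- R4 - (-4)*R3:  [  0   0   0  -1 ]
Upper-triangular form:
[ -4  -4  -6  -3 ]
[  0  -5  -4   0 ]
[  0   0  -6  -2 ]
[  0   0   0  -1 ]
det(A) = (-1)^0 * (-4) * (-5) * (-6) * (-1) = 120  (0 row swaps -> sign +1)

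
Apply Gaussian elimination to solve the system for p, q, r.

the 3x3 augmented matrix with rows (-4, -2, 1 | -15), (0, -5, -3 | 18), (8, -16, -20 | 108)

Forward elimination on [A|b]:
R3 <- R3 - (-2)*R1:  [   0  -20  -18   78 ]
R3 <- R3 - (4)*R2:  [  0   0  -6   6 ]
Row echelon form:
[ -4  -2   1  |  -15 ]
[  0  -5  -3  |   18 ]
[  0   0  -6  |    6 ]
Back-substitution:
r = (6) / -6 = -1
q = (18 - (-3)*(-1)) / -5 = -3
p = (-15 - (-2)*(-3) - (1)*(-1)) / -4 = 5

(5, -3, -1)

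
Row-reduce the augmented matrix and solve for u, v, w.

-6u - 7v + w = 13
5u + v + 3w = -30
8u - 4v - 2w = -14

Forward elimination on [A|b]:
R2 <- R2 - (-5/6)*R1:  [      0   -29/6    23/6  -115/6 ]
R3 <- R3 - (-4/3)*R1:  [     0  -40/3   -2/3   10/3 ]
R3 <- R3 - (80/29)*R2:  [       0        0  -326/29  1630/29 ]
Row echelon form:
[ -6     -7        1  |       13 ]
[  0  -29/6     23/6  |   -115/6 ]
[  0      0  -326/29  |  1630/29 ]
Back-substitution:
w = (1630/29) / (-326/29) = -5
v = (-115/6 - (23/6)*(-5)) / (-29/6) = 0
u = (13 - (-7)*(0) - (1)*(-5)) / -6 = -3

(-3, 0, -5)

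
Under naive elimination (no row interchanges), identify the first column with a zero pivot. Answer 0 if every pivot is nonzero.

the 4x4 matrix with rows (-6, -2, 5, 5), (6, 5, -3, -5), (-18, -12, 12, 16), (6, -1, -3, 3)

Naive forward elimination:
R2 <- R2 - (-1)*R1:  [ 0  3  2  0 ]
R3 <- R3 - (3)*R1:  [  0  -6  -3   1 ]
R4 <- R4 - (-1)*R1:  [  0  -3   2   8 ]
R3 <- R3 - (-2)*R2:  [ 0  0  1  1 ]
R4 <- R4 - (-1)*R2:  [ 0  0  4  8 ]
R4 <- R4 - (4)*R3:  [ 0  0  0  4 ]
All pivots nonzero; naive elimination completes without hitting a zero pivot.

first zero-pivot column = 0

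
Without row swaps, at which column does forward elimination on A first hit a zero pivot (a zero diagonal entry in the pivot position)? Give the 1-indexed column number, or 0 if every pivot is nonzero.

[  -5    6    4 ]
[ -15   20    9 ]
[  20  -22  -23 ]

first zero-pivot column = 0

Naive forward elimination:
R2 <- R2 - (3)*R1:  [  0   2  -3 ]
R3 <- R3 - (-4)*R1:  [  0   2  -7 ]
R3 <- R3 - (1)*R2:  [  0   0  -4 ]
All pivots nonzero; naive elimination completes without hitting a zero pivot.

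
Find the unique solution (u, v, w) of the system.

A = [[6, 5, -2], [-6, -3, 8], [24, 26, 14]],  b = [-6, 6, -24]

Forward elimination on [A|b]:
R2 <- R2 - (-1)*R1:  [ 0  2  6  0 ]
R3 <- R3 - (4)*R1:  [  0   6  22   0 ]
R3 <- R3 - (3)*R2:  [ 0  0  4  0 ]
Row echelon form:
[ 6  5  -2  |  -6 ]
[ 0  2   6  |   0 ]
[ 0  0   4  |   0 ]
Back-substitution:
w = (0) / 4 = 0
v = (0 - (6)*(0)) / 2 = 0
u = (-6 - (5)*(0) - (-2)*(0)) / 6 = -1

(-1, 0, 0)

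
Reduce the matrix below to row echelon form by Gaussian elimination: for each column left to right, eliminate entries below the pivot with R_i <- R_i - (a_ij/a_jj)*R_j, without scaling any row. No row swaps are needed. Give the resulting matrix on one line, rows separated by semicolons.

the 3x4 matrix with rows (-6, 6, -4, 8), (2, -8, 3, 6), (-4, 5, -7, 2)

Forward elimination:
R2 <- R2 - (-1/3)*R1:  [    0    -6   5/3  26/3 ]
R3 <- R3 - (2/3)*R1:  [     0      1  -13/3  -10/3 ]
R3 <- R3 - (-1/6)*R2:  [      0       0  -73/18   -17/9 ]
Row echelon form:
[ -6   6      -4      8 ]
[  0  -6     5/3   26/3 ]
[  0   0  -73/18  -17/9 ]

REF = [-6 6 -4 8; 0 -6 5/3 26/3; 0 0 -73/18 -17/9]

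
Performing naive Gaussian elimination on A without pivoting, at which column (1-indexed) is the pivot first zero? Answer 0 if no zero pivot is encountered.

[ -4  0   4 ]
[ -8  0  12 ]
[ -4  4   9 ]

first zero-pivot column = 2

Naive forward elimination:
R2 <- R2 - (2)*R1:  [ 0  0  4 ]
R3 <- R3 - (1)*R1:  [ 0  4  5 ]
Matrix at this point:
[ -4  0  4 ]
[  0  0  4 ]
[  0  4  5 ]
Pivot entry (2,2) is zero but row 3 has 4 in column 2 -> naive elimination stops; a row interchange (e.g. R2 <-> R3) would be required here.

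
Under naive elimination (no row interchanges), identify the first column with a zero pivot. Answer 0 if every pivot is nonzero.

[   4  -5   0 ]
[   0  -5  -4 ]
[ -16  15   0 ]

Naive forward elimination:
R3 <- R3 - (-4)*R1:  [  0  -5   0 ]
R3 <- R3 - (1)*R2:  [ 0  0  4 ]
All pivots nonzero; naive elimination completes without hitting a zero pivot.

first zero-pivot column = 0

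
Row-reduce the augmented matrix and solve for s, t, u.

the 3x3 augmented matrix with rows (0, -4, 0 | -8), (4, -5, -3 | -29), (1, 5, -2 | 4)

(-4, 2, 1)

Forward elimination on [A|b]:
R1 <-> R2   (pivot in column 1 was zero)
[ 4  -5  -3  -29 ]
[ 0  -4   0   -8 ]
[ 1   5  -2    4 ]
R3 <- R3 - (1/4)*R1:  [    0  25/4  -5/4  45/4 ]
R3 <- R3 - (-25/16)*R2:  [    0     0  -5/4  -5/4 ]
Row echelon form:
[ 4  -5    -3  |   -29 ]
[ 0  -4     0  |    -8 ]
[ 0   0  -5/4  |  -5/4 ]
Back-substitution:
u = (-5/4) / (-5/4) = 1
t = (-8) / -4 = 2
s = (-29 - (-5)*(2) - (-3)*(1)) / 4 = -4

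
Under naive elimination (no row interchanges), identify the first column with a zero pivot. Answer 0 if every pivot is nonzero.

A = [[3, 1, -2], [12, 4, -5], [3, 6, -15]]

first zero-pivot column = 2

Naive forward elimination:
R2 <- R2 - (4)*R1:  [ 0  0  3 ]
R3 <- R3 - (1)*R1:  [   0    5  -13 ]
Matrix at this point:
[ 3  1   -2 ]
[ 0  0    3 ]
[ 0  5  -13 ]
Pivot entry (2,2) is zero but row 3 has 5 in column 2 -> naive elimination stops; a row interchange (e.g. R2 <-> R3) would be required here.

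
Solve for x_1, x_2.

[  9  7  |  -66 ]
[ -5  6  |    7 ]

Forward elimination on [A|b]:
R2 <- R2 - (-5/9)*R1:  [     0   89/9  -89/3 ]
Row echelon form:
[ 9     7  |    -66 ]
[ 0  89/9  |  -89/3 ]
Back-substitution:
x_2 = (-89/3) / (89/9) = -3
x_1 = (-66 - (7)*(-3)) / 9 = -5

(-5, -3)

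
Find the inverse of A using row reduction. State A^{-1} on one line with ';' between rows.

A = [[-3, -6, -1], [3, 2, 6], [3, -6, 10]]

Gauss-Jordan on [A | I]:
R1 <- (1/-3)*R1:  [    1     2   1/3  |  -1/3     0     0 ]
R2 <- R2 - (3)*R1:  [  0  -4   5  |   1   1   0 ]
R3 <- R3 - (3)*R1:  [   0  -12    9  |    1    0    1 ]
R2 <- (1/-4)*R2:  [    0     1  -5/4  |  -1/4  -1/4     0 ]
R1 <- R1 - (2)*R2:  [    1     0  17/6  |   1/6   1/2     0 ]
R3 <- R3 - (-12)*R2:  [  0   0  -6  |  -2  -3   1 ]
R3 <- (1/-6)*R3:  [    0     0     1  |   1/3   1/2  -1/6 ]
R1 <- R1 - (17/6)*R3:  [      1       0       0  |    -7/9  -11/12   17/36 ]
R2 <- R2 - (-5/4)*R3:  [     0      1      0  |    1/6    3/8  -5/24 ]
Right block of [I | A^{-1}] is the inverse:
[ -7/9  -11/12  17/36 ]
[  1/6     3/8  -5/24 ]
[  1/3     1/2   -1/6 ]

inverse = [-7/9 -11/12 17/36; 1/6 3/8 -5/24; 1/3 1/2 -1/6]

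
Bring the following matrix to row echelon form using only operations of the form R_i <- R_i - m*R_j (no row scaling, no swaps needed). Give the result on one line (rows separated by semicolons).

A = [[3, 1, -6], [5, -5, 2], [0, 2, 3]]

REF = [3 1 -6; 0 -20/3 12; 0 0 33/5]

Forward elimination:
R2 <- R2 - (5/3)*R1:  [     0  -20/3     12 ]
R3 <- R3 - (-3/10)*R2:  [    0     0  33/5 ]
Row echelon form:
[ 3      1    -6 ]
[ 0  -20/3    12 ]
[ 0      0  33/5 ]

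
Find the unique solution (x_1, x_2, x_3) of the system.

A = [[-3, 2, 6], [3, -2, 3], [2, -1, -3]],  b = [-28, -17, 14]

(0, 1, -5)

Forward elimination on [A|b]:
R2 <- R2 - (-1)*R1:  [   0    0    9  -45 ]
R3 <- R3 - (-2/3)*R1:  [     0    1/3      1  -14/3 ]
R2 <-> R3   (pivot in column 2 was zero)
[ -3    2  6    -28 ]
[  0  1/3  1  -14/3 ]
[  0    0  9    -45 ]
Row echelon form:
[ -3    2  6  |    -28 ]
[  0  1/3  1  |  -14/3 ]
[  0    0  9  |    -45 ]
Back-substitution:
x_3 = (-45) / 9 = -5
x_2 = (-14/3 - (1)*(-5)) / (1/3) = 1
x_1 = (-28 - (2)*(1) - (6)*(-5)) / -3 = 0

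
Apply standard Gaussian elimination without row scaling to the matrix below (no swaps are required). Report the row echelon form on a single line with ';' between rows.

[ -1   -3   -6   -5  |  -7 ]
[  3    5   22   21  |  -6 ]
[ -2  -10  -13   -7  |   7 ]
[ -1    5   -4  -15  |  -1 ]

Forward elimination:
R2 <- R2 - (-3)*R1:  [   0   -4    4    6  -27 ]
R3 <- R3 - (2)*R1:  [  0  -4  -1   3  21 ]
R4 <- R4 - (1)*R1:  [   0    8    2  -10    6 ]
R3 <- R3 - (1)*R2:  [  0   0  -5  -3  48 ]
R4 <- R4 - (-2)*R2:  [   0    0   10    2  -48 ]
R4 <- R4 - (-2)*R3:  [  0   0   0  -4  48 ]
Row echelon form:
[ -1  -3  -6  -5  |   -7 ]
[  0  -4   4   6  |  -27 ]
[  0   0  -5  -3  |   48 ]
[  0   0   0  -4  |   48 ]

REF = [-1 -3 -6 -5 -7; 0 -4 4 6 -27; 0 0 -5 -3 48; 0 0 0 -4 48]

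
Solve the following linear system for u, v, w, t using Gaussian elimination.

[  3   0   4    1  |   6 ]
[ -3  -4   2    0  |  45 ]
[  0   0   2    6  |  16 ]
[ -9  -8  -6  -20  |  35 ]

Forward elimination on [A|b]:
R2 <- R2 - (-1)*R1:  [  0  -4   6   1  51 ]
R4 <- R4 - (-3)*R1:  [   0   -8    6  -17   53 ]
R4 <- R4 - (2)*R2:  [   0    0   -6  -19  -49 ]
R4 <- R4 - (-3)*R3:  [  0   0   0  -1  -1 ]
Row echelon form:
[ 3   0  4   1  |   6 ]
[ 0  -4  6   1  |  51 ]
[ 0   0  2   6  |  16 ]
[ 0   0  0  -1  |  -1 ]
Back-substitution:
t = (-1) / -1 = 1
w = (16 - (6)*(1)) / 2 = 5
v = (51 - (6)*(5) - (1)*(1)) / -4 = -5
u = (6 - (4)*(5) - (1)*(1)) / 3 = -5

(-5, -5, 5, 1)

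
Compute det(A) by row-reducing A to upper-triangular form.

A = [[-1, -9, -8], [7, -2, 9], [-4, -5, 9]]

det(A) = 1208

Forward elimination:
R2 <- R2 - (-7)*R1:  [   0  -65  -47 ]
R3 <- R3 - (4)*R1:  [  0  31  41 ]
R3 <- R3 - (-31/65)*R2:  [       0        0  1208/65 ]
Upper-triangular form:
[ -1   -9       -8 ]
[  0  -65      -47 ]
[  0    0  1208/65 ]
det(A) = (-1)^0 * (-1) * (-65) * (1208/65) = 1208  (0 row swaps -> sign +1)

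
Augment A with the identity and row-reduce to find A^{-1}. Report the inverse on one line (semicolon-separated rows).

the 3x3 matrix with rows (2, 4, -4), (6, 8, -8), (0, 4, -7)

inverse = [-1 1/2 0; 7/4 -7/12 -1/3; 1 -1/3 -1/3]

Gauss-Jordan on [A | I]:
R1 <- (1/2)*R1:  [   1    2   -2  |  1/2    0    0 ]
R2 <- R2 - (6)*R1:  [  0  -4   4  |  -3   1   0 ]
R2 <- (1/-4)*R2:  [    0     1    -1  |   3/4  -1/4     0 ]
R1 <- R1 - (2)*R2:  [   1    0    0  |   -1  1/2    0 ]
R3 <- R3 - (4)*R2:  [  0   0  -3  |  -3   1   1 ]
R3 <- (1/-3)*R3:  [    0     0     1  |     1  -1/3  -1/3 ]
R2 <- R2 - (-1)*R3:  [     0      1      0  |    7/4  -7/12   -1/3 ]
Right block of [I | A^{-1}] is the inverse:
[  -1    1/2     0 ]
[ 7/4  -7/12  -1/3 ]
[   1   -1/3  -1/3 ]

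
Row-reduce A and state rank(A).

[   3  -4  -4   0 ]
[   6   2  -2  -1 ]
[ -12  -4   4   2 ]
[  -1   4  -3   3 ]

rank(A) = 3

Row reduction:
R2 <- R2 - (2)*R1:  [  0  10   6  -1 ]
R3 <- R3 - (-4)*R1:  [   0  -20  -12    2 ]
R4 <- R4 - (-1/3)*R1:  [     0    8/3  -13/3      3 ]
R3 <- R3 - (-2)*R2:  [ 0  0  0  0 ]
R4 <- R4 - (4/15)*R2:  [      0       0  -89/15   49/15 ]
R3 <-> R4   (pivot in column 3 was zero)
[ 3  -4      -4      0 ]
[ 0  10       6     -1 ]
[ 0   0  -89/15  49/15 ]
[ 0   0       0      0 ]
Row echelon form:
[ 3  -4      -4      0 ]
[ 0  10       6     -1 ]
[ 0   0  -89/15  49/15 ]
[ 0   0       0      0 ]
Nonzero rows / pivot columns: 3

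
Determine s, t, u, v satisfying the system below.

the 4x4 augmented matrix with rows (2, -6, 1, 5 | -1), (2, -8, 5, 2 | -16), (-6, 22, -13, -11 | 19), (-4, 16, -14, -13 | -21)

Forward elimination on [A|b]:
R2 <- R2 - (1)*R1:  [   0   -2    4   -3  -15 ]
R3 <- R3 - (-3)*R1:  [   0    4  -10    4   16 ]
R4 <- R4 - (-2)*R1:  [   0    4  -12   -3  -23 ]
R3 <- R3 - (-2)*R2:  [   0    0   -2   -2  -14 ]
R4 <- R4 - (-2)*R2:  [   0    0   -4   -9  -53 ]
R4 <- R4 - (2)*R3:  [   0    0    0   -5  -25 ]
Row echelon form:
[ 2  -6   1   5  |   -1 ]
[ 0  -2   4  -3  |  -15 ]
[ 0   0  -2  -2  |  -14 ]
[ 0   0   0  -5  |  -25 ]
Back-substitution:
v = (-25) / -5 = 5
u = (-14 - (-2)*(5)) / -2 = 2
t = (-15 - (4)*(2) - (-3)*(5)) / -2 = 4
s = (-1 - (-6)*(4) - (1)*(2) - (5)*(5)) / 2 = -2

(-2, 4, 2, 5)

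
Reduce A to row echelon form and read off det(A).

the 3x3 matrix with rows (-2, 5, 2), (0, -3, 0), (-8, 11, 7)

det(A) = -6

Forward elimination:
R3 <- R3 - (4)*R1:  [  0  -9  -1 ]
R3 <- R3 - (3)*R2:  [  0   0  -1 ]
Upper-triangular form:
[ -2   5   2 ]
[  0  -3   0 ]
[  0   0  -1 ]
det(A) = (-1)^0 * (-2) * (-3) * (-1) = -6  (0 row swaps -> sign +1)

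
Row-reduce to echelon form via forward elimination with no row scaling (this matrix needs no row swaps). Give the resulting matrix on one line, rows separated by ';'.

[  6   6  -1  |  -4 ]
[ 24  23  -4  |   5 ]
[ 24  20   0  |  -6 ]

REF = [6 6 -1 -4; 0 -1 0 21; 0 0 4 -74]

Forward elimination:
R2 <- R2 - (4)*R1:  [  0  -1   0  21 ]
R3 <- R3 - (4)*R1:  [  0  -4   4  10 ]
R3 <- R3 - (4)*R2:  [   0    0    4  -74 ]
Row echelon form:
[ 6   6  -1  |   -4 ]
[ 0  -1   0  |   21 ]
[ 0   0   4  |  -74 ]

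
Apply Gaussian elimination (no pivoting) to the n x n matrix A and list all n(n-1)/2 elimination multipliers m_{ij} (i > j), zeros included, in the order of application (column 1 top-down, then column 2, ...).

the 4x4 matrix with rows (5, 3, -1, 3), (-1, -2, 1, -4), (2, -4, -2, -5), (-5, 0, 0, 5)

Forward elimination:
R2 <- R2 - (-1/5)*R1:  [     0   -7/5    4/5  -17/5 ]
R3 <- R3 - (2/5)*R1:  [     0  -26/5   -8/5  -31/5 ]
R4 <- R4 - (-1)*R1:  [  0   3  -1   8 ]
R3 <- R3 - (26/7)*R2:  [     0      0  -32/7   45/7 ]
R4 <- R4 - (-15/7)*R2:  [   0    0  5/7  5/7 ]
R4 <- R4 - (-5/32)*R3:  [     0      0      0  55/32 ]
Multipliers (in order of application): m_{21} = -1/5, m_{31} = 2/5, m_{41} = -1, m_{32} = 26/7, m_{42} = -15/7, m_{43} = -5/32

multipliers: -1/5, 2/5, -1, 26/7, -15/7, -5/32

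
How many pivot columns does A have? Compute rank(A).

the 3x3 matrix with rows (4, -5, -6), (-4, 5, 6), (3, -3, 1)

Row reduction:
R2 <- R2 - (-1)*R1:  [ 0  0  0 ]
R3 <- R3 - (3/4)*R1:  [    0   3/4  11/2 ]
R2 <-> R3   (pivot in column 2 was zero)
[ 4   -5    -6 ]
[ 0  3/4  11/2 ]
[ 0    0     0 ]
Row echelon form:
[ 4   -5    -6 ]
[ 0  3/4  11/2 ]
[ 0    0     0 ]
Nonzero rows / pivot columns: 2

rank(A) = 2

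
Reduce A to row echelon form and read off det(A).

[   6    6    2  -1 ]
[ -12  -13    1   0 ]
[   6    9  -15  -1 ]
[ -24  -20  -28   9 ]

det(A) = -36

Forward elimination:
R2 <- R2 - (-2)*R1:  [  0  -1   5  -2 ]
R3 <- R3 - (1)*R1:  [   0    3  -17    0 ]
R4 <- R4 - (-4)*R1:  [   0    4  -20    5 ]
R3 <- R3 - (-3)*R2:  [  0   0  -2  -6 ]
R4 <- R4 - (-4)*R2:  [  0   0   0  -3 ]
Upper-triangular form:
[ 6   6   2  -1 ]
[ 0  -1   5  -2 ]
[ 0   0  -2  -6 ]
[ 0   0   0  -3 ]
det(A) = (-1)^0 * (6) * (-1) * (-2) * (-3) = -36  (0 row swaps -> sign +1)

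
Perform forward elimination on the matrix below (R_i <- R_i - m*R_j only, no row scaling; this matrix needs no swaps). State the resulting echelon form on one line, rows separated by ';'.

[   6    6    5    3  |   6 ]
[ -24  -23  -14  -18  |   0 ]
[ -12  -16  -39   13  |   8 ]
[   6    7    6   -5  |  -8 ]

Forward elimination:
R2 <- R2 - (-4)*R1:  [  0   1   6  -6  24 ]
R3 <- R3 - (-2)*R1:  [   0   -4  -29   19   20 ]
R4 <- R4 - (1)*R1:  [   0    1    1   -8  -14 ]
R3 <- R3 - (-4)*R2:  [   0    0   -5   -5  116 ]
R4 <- R4 - (1)*R2:  [   0    0   -5   -2  -38 ]
R4 <- R4 - (1)*R3:  [    0     0     0     3  -154 ]
Row echelon form:
[ 6  6   5   3  |     6 ]
[ 0  1   6  -6  |    24 ]
[ 0  0  -5  -5  |   116 ]
[ 0  0   0   3  |  -154 ]

REF = [6 6 5 3 6; 0 1 6 -6 24; 0 0 -5 -5 116; 0 0 0 3 -154]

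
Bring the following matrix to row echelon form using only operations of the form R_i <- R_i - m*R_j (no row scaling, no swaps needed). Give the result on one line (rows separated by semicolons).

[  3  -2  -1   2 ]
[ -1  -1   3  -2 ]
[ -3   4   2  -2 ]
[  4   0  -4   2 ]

REF = [3 -2 -1 2; 0 -5/3 8/3 -4/3; 0 0 21/5 -8/5; 0 0 0 -46/21]

Forward elimination:
R2 <- R2 - (-1/3)*R1:  [    0  -5/3   8/3  -4/3 ]
R3 <- R3 - (-1)*R1:  [ 0  2  1  0 ]
R4 <- R4 - (4/3)*R1:  [    0   8/3  -8/3  -2/3 ]
R3 <- R3 - (-6/5)*R2:  [    0     0  21/5  -8/5 ]
R4 <- R4 - (-8/5)*R2:  [     0      0    8/5  -14/5 ]
R4 <- R4 - (8/21)*R3:  [      0       0       0  -46/21 ]
Row echelon form:
[ 3    -2    -1       2 ]
[ 0  -5/3   8/3    -4/3 ]
[ 0     0  21/5    -8/5 ]
[ 0     0     0  -46/21 ]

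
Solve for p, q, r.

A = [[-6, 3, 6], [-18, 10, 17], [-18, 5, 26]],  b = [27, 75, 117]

(-3, -3, 3)

Forward elimination on [A|b]:
R2 <- R2 - (3)*R1:  [  0   1  -1  -6 ]
R3 <- R3 - (3)*R1:  [  0  -4   8  36 ]
R3 <- R3 - (-4)*R2:  [  0   0   4  12 ]
Row echelon form:
[ -6  3   6  |  27 ]
[  0  1  -1  |  -6 ]
[  0  0   4  |  12 ]
Back-substitution:
r = (12) / 4 = 3
q = (-6 - (-1)*(3)) / 1 = -3
p = (27 - (3)*(-3) - (6)*(3)) / -6 = -3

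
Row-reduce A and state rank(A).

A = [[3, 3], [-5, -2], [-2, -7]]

rank(A) = 2

Row reduction:
R2 <- R2 - (-5/3)*R1:  [ 0  3 ]
R3 <- R3 - (-2/3)*R1:  [  0  -5 ]
R3 <- R3 - (-5/3)*R2:  [ 0  0 ]
Row echelon form:
[ 3  3 ]
[ 0  3 ]
[ 0  0 ]
Nonzero rows / pivot columns: 2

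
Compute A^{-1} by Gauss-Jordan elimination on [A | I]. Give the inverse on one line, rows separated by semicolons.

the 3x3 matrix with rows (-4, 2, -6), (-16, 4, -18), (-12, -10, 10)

Gauss-Jordan on [A | I]:
R1 <- (1/-4)*R1:  [    1  -1/2   3/2  |  -1/4     0     0 ]
R2 <- R2 - (-16)*R1:  [  0  -4   6  |  -4   1   0 ]
R3 <- R3 - (-12)*R1:  [   0  -16   28  |   -3    0    1 ]
R2 <- (1/-4)*R2:  [    0     1  -3/2  |     1  -1/4     0 ]
R1 <- R1 - (-1/2)*R2:  [    1     0   3/4  |   1/4  -1/8     0 ]
R3 <- R3 - (-16)*R2:  [  0   0   4  |  13  -4   1 ]
R3 <- (1/4)*R3:  [    0     0     1  |  13/4    -1   1/4 ]
R1 <- R1 - (3/4)*R3:  [      1       0       0  |  -35/16     5/8   -3/16 ]
R2 <- R2 - (-3/2)*R3:  [    0     1     0  |  47/8  -7/4   3/8 ]
Right block of [I | A^{-1}] is the inverse:
[ -35/16   5/8  -3/16 ]
[   47/8  -7/4    3/8 ]
[   13/4    -1    1/4 ]

inverse = [-35/16 5/8 -3/16; 47/8 -7/4 3/8; 13/4 -1 1/4]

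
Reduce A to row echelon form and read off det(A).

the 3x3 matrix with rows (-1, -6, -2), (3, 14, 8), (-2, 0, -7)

Forward elimination:
R2 <- R2 - (-3)*R1:  [  0  -4   2 ]
R3 <- R3 - (2)*R1:  [  0  12  -3 ]
R3 <- R3 - (-3)*R2:  [ 0  0  3 ]
Upper-triangular form:
[ -1  -6  -2 ]
[  0  -4   2 ]
[  0   0   3 ]
det(A) = (-1)^0 * (-1) * (-4) * (3) = 12  (0 row swaps -> sign +1)

det(A) = 12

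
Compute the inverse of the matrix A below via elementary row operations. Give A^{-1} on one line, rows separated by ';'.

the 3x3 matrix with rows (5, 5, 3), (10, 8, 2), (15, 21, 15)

inverse = [13/10 -1/5 -7/30; -2 1/2 1/3; 3/2 -1/2 -1/6]

Gauss-Jordan on [A | I]:
R1 <- (1/5)*R1:  [   1    1  3/5  |  1/5    0    0 ]
R2 <- R2 - (10)*R1:  [  0  -2  -4  |  -2   1   0 ]
R3 <- R3 - (15)*R1:  [  0   6   6  |  -3   0   1 ]
R2 <- (1/-2)*R2:  [    0     1     2  |     1  -1/2     0 ]
R1 <- R1 - (1)*R2:  [    1     0  -7/5  |  -4/5   1/2     0 ]
R3 <- R3 - (6)*R2:  [  0   0  -6  |  -9   3   1 ]
R3 <- (1/-6)*R3:  [    0     0     1  |   3/2  -1/2  -1/6 ]
R1 <- R1 - (-7/5)*R3:  [     1      0      0  |  13/10   -1/5  -7/30 ]
R2 <- R2 - (2)*R3:  [   0    1    0  |   -2  1/2  1/3 ]
Right block of [I | A^{-1}] is the inverse:
[ 13/10  -1/5  -7/30 ]
[    -2   1/2    1/3 ]
[   3/2  -1/2   -1/6 ]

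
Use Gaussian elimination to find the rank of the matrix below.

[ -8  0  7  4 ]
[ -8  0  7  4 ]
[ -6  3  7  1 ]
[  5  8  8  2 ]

Row reduction:
R2 <- R2 - (1)*R1:  [ 0  0  0  0 ]
R3 <- R3 - (3/4)*R1:  [   0    3  7/4   -2 ]
R4 <- R4 - (-5/8)*R1:  [    0     8  99/8   9/2 ]
R2 <-> R3   (pivot in column 2 was zero)
[ -8  0     7    4 ]
[  0  3   7/4   -2 ]
[  0  0     0    0 ]
[  0  8  99/8  9/2 ]
R4 <- R4 - (8/3)*R2:  [      0       0  185/24    59/6 ]
R3 <-> R4   (pivot in column 3 was zero)
[ -8  0       7     4 ]
[  0  3     7/4    -2 ]
[  0  0  185/24  59/6 ]
[  0  0       0     0 ]
Row echelon form:
[ -8  0       7     4 ]
[  0  3     7/4    -2 ]
[  0  0  185/24  59/6 ]
[  0  0       0     0 ]
Nonzero rows / pivot columns: 3

rank(A) = 3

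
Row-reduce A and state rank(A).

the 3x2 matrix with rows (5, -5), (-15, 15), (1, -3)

Row reduction:
R2 <- R2 - (-3)*R1:  [ 0  0 ]
R3 <- R3 - (1/5)*R1:  [  0  -2 ]
R2 <-> R3   (pivot in column 2 was zero)
[ 5  -5 ]
[ 0  -2 ]
[ 0   0 ]
Row echelon form:
[ 5  -5 ]
[ 0  -2 ]
[ 0   0 ]
Nonzero rows / pivot columns: 2

rank(A) = 2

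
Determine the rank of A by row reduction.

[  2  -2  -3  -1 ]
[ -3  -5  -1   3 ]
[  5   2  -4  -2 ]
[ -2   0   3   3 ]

rank(A) = 4

Row reduction:
R2 <- R2 - (-3/2)*R1:  [     0     -8  -11/2    3/2 ]
R3 <- R3 - (5/2)*R1:  [   0    7  7/2  1/2 ]
R4 <- R4 - (-1)*R1:  [  0  -2   0   2 ]
R3 <- R3 - (-7/8)*R2:  [      0       0  -21/16   29/16 ]
R4 <- R4 - (1/4)*R2:  [    0     0  11/8  13/8 ]
R4 <- R4 - (-22/21)*R3:  [     0      0      0  74/21 ]
Row echelon form:
[ 2  -2      -3     -1 ]
[ 0  -8   -11/2    3/2 ]
[ 0   0  -21/16  29/16 ]
[ 0   0       0  74/21 ]
Nonzero rows / pivot columns: 4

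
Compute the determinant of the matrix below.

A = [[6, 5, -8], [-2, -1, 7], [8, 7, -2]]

det(A) = 26

Forward elimination:
R2 <- R2 - (-1/3)*R1:  [    0   2/3  13/3 ]
R3 <- R3 - (4/3)*R1:  [    0   1/3  26/3 ]
R3 <- R3 - (1/2)*R2:  [    0     0  13/2 ]
Upper-triangular form:
[ 6    5    -8 ]
[ 0  2/3  13/3 ]
[ 0    0  13/2 ]
det(A) = (-1)^0 * (6) * (2/3) * (13/2) = 26  (0 row swaps -> sign +1)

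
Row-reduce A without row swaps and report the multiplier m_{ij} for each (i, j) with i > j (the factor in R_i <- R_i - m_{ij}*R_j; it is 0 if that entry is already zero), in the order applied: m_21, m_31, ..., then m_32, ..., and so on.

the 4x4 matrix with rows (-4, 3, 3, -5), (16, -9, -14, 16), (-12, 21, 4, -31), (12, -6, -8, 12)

Forward elimination:
R2 <- R2 - (-4)*R1:  [  0   3  -2  -4 ]
R3 <- R3 - (3)*R1:  [   0   12   -5  -16 ]
R4 <- R4 - (-3)*R1:  [  0   3   1  -3 ]
R3 <- R3 - (4)*R2:  [ 0  0  3  0 ]
R4 <- R4 - (1)*R2:  [ 0  0  3  1 ]
R4 <- R4 - (1)*R3:  [ 0  0  0  1 ]
Multipliers (in order of application): m_{21} = -4, m_{31} = 3, m_{41} = -3, m_{32} = 4, m_{42} = 1, m_{43} = 1

multipliers: -4, 3, -3, 4, 1, 1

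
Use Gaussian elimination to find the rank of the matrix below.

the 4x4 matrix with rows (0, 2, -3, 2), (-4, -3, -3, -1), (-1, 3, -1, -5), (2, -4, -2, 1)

rank(A) = 4

Row reduction:
R1 <-> R2   (pivot in column 1 was zero)
[ -4  -3  -3  -1 ]
[  0   2  -3   2 ]
[ -1   3  -1  -5 ]
[  2  -4  -2   1 ]
R3 <- R3 - (1/4)*R1:  [     0   15/4   -1/4  -19/4 ]
R4 <- R4 - (-1/2)*R1:  [     0  -11/2   -7/2    1/2 ]
R3 <- R3 - (15/8)*R2:  [     0      0   43/8  -17/2 ]
R4 <- R4 - (-11/4)*R2:  [     0      0  -47/4      6 ]
R4 <- R4 - (-94/43)*R3:  [       0        0        0  -541/43 ]
Row echelon form:
[ -4  -3    -3       -1 ]
[  0   2    -3        2 ]
[  0   0  43/8    -17/2 ]
[  0   0     0  -541/43 ]
Nonzero rows / pivot columns: 4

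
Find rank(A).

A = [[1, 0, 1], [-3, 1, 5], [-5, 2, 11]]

rank(A) = 2

Row reduction:
R2 <- R2 - (-3)*R1:  [ 0  1  8 ]
R3 <- R3 - (-5)*R1:  [  0   2  16 ]
R3 <- R3 - (2)*R2:  [ 0  0  0 ]
Row echelon form:
[ 1  0  1 ]
[ 0  1  8 ]
[ 0  0  0 ]
Nonzero rows / pivot columns: 2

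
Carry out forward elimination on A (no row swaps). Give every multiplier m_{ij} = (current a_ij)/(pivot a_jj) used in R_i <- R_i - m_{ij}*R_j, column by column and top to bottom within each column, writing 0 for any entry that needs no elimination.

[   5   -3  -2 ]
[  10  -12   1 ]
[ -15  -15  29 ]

multipliers: 2, -3, 4

Forward elimination:
R2 <- R2 - (2)*R1:  [  0  -6   5 ]
R3 <- R3 - (-3)*R1:  [   0  -24   23 ]
R3 <- R3 - (4)*R2:  [ 0  0  3 ]
Multipliers (in order of application): m_{21} = 2, m_{31} = -3, m_{32} = 4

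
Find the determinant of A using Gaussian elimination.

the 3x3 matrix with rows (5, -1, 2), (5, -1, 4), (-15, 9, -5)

det(A) = -60

Forward elimination:
R2 <- R2 - (1)*R1:  [ 0  0  2 ]
R3 <- R3 - (-3)*R1:  [ 0  6  1 ]
R2 <-> R3   (pivot in column 2 was zero)
[ 5  -1  2 ]
[ 0   6  1 ]
[ 0   0  2 ]
Upper-triangular form:
[ 5  -1  2 ]
[ 0   6  1 ]
[ 0   0  2 ]
det(A) = (-1)^1 * (5) * (6) * (2) = -60  (1 row swap -> sign -1)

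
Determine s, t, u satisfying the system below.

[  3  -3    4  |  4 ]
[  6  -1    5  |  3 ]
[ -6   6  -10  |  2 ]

Forward elimination on [A|b]:
R2 <- R2 - (2)*R1:  [  0   5  -3  -5 ]
R3 <- R3 - (-2)*R1:  [  0   0  -2  10 ]
Row echelon form:
[ 3  -3   4  |   4 ]
[ 0   5  -3  |  -5 ]
[ 0   0  -2  |  10 ]
Back-substitution:
u = (10) / -2 = -5
t = (-5 - (-3)*(-5)) / 5 = -4
s = (4 - (-3)*(-4) - (4)*(-5)) / 3 = 4

(4, -4, -5)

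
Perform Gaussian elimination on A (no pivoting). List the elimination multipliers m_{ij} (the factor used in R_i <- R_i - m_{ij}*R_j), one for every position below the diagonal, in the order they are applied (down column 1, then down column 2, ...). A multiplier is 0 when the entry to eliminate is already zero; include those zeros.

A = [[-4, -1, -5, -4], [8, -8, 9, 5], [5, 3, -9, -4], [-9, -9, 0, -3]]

Forward elimination:
R2 <- R2 - (-2)*R1:  [   0  -10   -1   -3 ]
R3 <- R3 - (-5/4)*R1:  [     0    7/4  -61/4     -9 ]
R4 <- R4 - (9/4)*R1:  [     0  -27/4   45/4      6 ]
R3 <- R3 - (-7/40)*R2:  [       0        0  -617/40  -381/40 ]
R4 <- R4 - (27/40)*R2:  [      0       0  477/40  321/40 ]
R4 <- R4 - (-477/617)*R3:  [       0        0        0  408/617 ]
Multipliers (in order of application): m_{21} = -2, m_{31} = -5/4, m_{41} = 9/4, m_{32} = -7/40, m_{42} = 27/40, m_{43} = -477/617

multipliers: -2, -5/4, 9/4, -7/40, 27/40, -477/617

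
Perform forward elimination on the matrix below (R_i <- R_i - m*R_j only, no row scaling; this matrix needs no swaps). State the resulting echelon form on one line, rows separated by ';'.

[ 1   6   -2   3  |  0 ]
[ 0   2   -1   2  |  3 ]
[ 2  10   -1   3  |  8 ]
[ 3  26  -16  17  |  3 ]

REF = [1 6 -2 3 0; 0 2 -1 2 3; 0 0 2 -1 11; 0 0 0 -3 24]

Forward elimination:
R3 <- R3 - (2)*R1:  [  0  -2   3  -3   8 ]
R4 <- R4 - (3)*R1:  [   0    8  -10    8    3 ]
R3 <- R3 - (-1)*R2:  [  0   0   2  -1  11 ]
R4 <- R4 - (4)*R2:  [  0   0  -6   0  -9 ]
R4 <- R4 - (-3)*R3:  [  0   0   0  -3  24 ]
Row echelon form:
[ 1  6  -2   3  |   0 ]
[ 0  2  -1   2  |   3 ]
[ 0  0   2  -1  |  11 ]
[ 0  0   0  -3  |  24 ]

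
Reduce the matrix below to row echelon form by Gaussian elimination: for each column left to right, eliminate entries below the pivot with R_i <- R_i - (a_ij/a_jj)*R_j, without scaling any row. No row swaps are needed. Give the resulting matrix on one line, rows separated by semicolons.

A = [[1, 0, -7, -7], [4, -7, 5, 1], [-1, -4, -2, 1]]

Forward elimination:
R2 <- R2 - (4)*R1:  [  0  -7  33  29 ]
R3 <- R3 - (-1)*R1:  [  0  -4  -9  -6 ]
R3 <- R3 - (4/7)*R2:  [      0       0  -195/7  -158/7 ]
Row echelon form:
[ 1   0      -7      -7 ]
[ 0  -7      33      29 ]
[ 0   0  -195/7  -158/7 ]

REF = [1 0 -7 -7; 0 -7 33 29; 0 0 -195/7 -158/7]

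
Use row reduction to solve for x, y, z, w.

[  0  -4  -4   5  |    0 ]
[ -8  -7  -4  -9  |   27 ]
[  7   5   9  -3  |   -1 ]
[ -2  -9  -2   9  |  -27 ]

Forward elimination on [A|b]:
R1 <-> R2   (pivot in column 1 was zero)
[ -8  -7  -4  -9   27 ]
[  0  -4  -4   5    0 ]
[  7   5   9  -3   -1 ]
[ -2  -9  -2   9  -27 ]
R3 <- R3 - (-7/8)*R1:  [     0   -9/8   11/2  -87/8  181/8 ]
R4 <- R4 - (1/4)*R1:  [      0   -29/4      -1    45/4  -135/4 ]
R3 <- R3 - (9/32)*R2:  [       0        0     53/8  -393/32    181/8 ]
R4 <- R4 - (29/16)*R2:  [      0       0    25/4   35/16  -135/4 ]
R4 <- R4 - (50/53)*R3:  [        0         0         0    730/53  -2920/53 ]
Row echelon form:
[ -8  -7    -4       -9  |        27 ]
[  0  -4    -4        5  |         0 ]
[  0   0  53/8  -393/32  |     181/8 ]
[  0   0     0   730/53  |  -2920/53 ]
Back-substitution:
w = (-2920/53) / (730/53) = -4
z = (181/8 - (-393/32)*(-4)) / (53/8) = -4
y = (0 - (-4)*(-4) - (5)*(-4)) / -4 = -1
x = (27 - (-7)*(-1) - (-4)*(-4) - (-9)*(-4)) / -8 = 4

(4, -1, -4, -4)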